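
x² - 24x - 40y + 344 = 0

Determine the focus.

Only x is squared. Complete the square in x: (x - 12)² = 40(y - 5).
Vertex (12, 5); 4p = 40 so p = 10. Opens up.
Focus is p units from the vertex along the axis: (h, k + p).

(12, 15)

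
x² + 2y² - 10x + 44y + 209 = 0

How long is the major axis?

2√58

Rearranging, (x² - 10x) + 2(y² + 22y) = -209.
(x - 5)² + 2(y + 11)² = -209 + 25 + 242 = 58
Dividing both sides by 58: (x - 5)²/58 + (y + 11)²/29 = 1
Ellipse, center (5, -11), major axis horizontal; a² = 58, b² = 29.
a² = 58 so a = √58; the major axis has length 2a = 2√58.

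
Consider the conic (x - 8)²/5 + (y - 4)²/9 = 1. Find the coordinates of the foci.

(8, 2) and (8, 6)

Center (8, 4). The larger denominator 9 sits under the y-term, so the major axis is vertical; a² = 9, b² = 5.
c² = a² - b² = 9 - 5 = 4, so c = 2.
Foci lie on the vertical axis through the center: (h, k ± c).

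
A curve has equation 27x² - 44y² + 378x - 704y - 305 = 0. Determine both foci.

(-7, -8 - √71) and (-7, -8 + √71)

Group the x- and y-terms: 27(x² + 14x) -44(y² + 16y) = 305
Complete the square: 27(x + 7)² -44(y + 8)² = 305 + 1323 - 2816 = -1188
Divide by -1188: (y + 8)²/27 - (x + 7)²/44 = 1
Hyperbola, center (-7, -8), transverse axis vertical; a² = 27, b² = 44.
c² = a² + b² = 27 + 44 = 71, so c = √71.
Foci lie on the vertical axis through the center: (h, k ± c).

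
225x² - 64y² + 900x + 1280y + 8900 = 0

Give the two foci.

225(x² + 4x) -64(y² - 20y) = -8900
225(x + 2)² -64(y - 10)² = -8900 + 900 - 6400 = -14400
Divide through by -14400 to get (y - 10)²/225 - (x + 2)²/64 = 1.
Hyperbola, center (-2, 10), transverse axis vertical; a² = 225, b² = 64.
c² = a² + b² = 225 + 64 = 289, so c = 17.
Foci lie on the vertical axis through the center: (h, k ± c).

(-2, -7) and (-2, 27)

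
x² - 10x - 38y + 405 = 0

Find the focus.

Only x is squared. Complete the square in x: (x - 5)² = 38(y - 10).
Vertex (5, 10); 4p = 38 so p = 19/2. Opens up.
Focus is p units from the vertex along the axis: (h, k + p).

(5, 39/2)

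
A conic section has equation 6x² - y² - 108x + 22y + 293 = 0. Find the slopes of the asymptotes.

Group: 6(x² - 18x) -(y² - 22y) = -293
Complete the square: 6(x - 9)² -(y - 11)² = -293 + 486 - 121 = 72
Divide by 72: (x - 9)²/12 - (y - 11)²/72 = 1
Hyperbola, center (9, 11), transverse axis horizontal; a² = 12, b² = 72.
For a horizontal hyperbola the asymptotes have slope ±b/a.
Here that is ±6√2/2√3 = ±√6.

√6 and -√6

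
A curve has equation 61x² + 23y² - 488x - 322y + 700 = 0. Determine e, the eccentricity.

Group the x- and y-terms: 61(x² - 8x) + 23(y² - 14y) = -700
Completing the square gives 61(x - 4)² + 23(y - 7)² = -700 + 976 + 1127 = 1403.
Divide by 1403: (x - 4)²/23 + (y - 7)²/61 = 1
Ellipse, center (4, 7), major axis vertical; a² = 61, b² = 23.
c² = a² - b² = 38, so c = √38.
e = c/a = √38/√61 = √2318/61.

e = √2318/61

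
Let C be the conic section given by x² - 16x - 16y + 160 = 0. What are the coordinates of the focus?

Only x is squared. Complete the square in x: (x - 8)² = 16(y - 6).
Vertex (8, 6); 4p = 16 so p = 4. Opens up.
Focus is p units from the vertex along the axis: (h, k + p).

(8, 10)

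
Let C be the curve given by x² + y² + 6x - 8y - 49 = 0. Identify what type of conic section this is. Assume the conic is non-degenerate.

circle

No xy term. Coefficients of x² and y² are A = 1, C = 1.
A = C (same sign) ⇒ circle.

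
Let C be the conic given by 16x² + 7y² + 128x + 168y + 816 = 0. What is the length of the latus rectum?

7

Group: 16(x² + 8x) + 7(y² + 24y) = -816
Complete the square: 16(x + 4)² + 7(y + 12)² = -816 + 256 + 1008 = 448
Dividing both sides by 448: (x + 4)²/28 + (y + 12)²/64 = 1
Ellipse, center (-4, -12), major axis vertical; a² = 64, b² = 28.
Latus rectum length = 2b²/a = 2·28/8 = 7.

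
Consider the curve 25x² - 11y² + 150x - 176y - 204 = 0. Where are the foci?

(-3, -14) and (-3, -2)

Collect terms: 25(x² + 6x) -11(y² + 16y) = 204
Completing the square gives 25(x + 3)² -11(y + 8)² = 204 + 225 - 704 = -275.
Dividing both sides by -275: (y + 8)²/25 - (x + 3)²/11 = 1
Hyperbola, center (-3, -8), transverse axis vertical; a² = 25, b² = 11.
c² = a² + b² = 25 + 11 = 36, so c = 6.
Foci lie on the vertical axis through the center: (h, k ± c).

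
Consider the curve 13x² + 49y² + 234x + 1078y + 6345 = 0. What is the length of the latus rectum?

Rearranging, 13(x² + 18x) + 49(y² + 22y) = -6345.
Complete the square in x and y: 13(x + 9)² + 49(y + 11)² = -6345 + 1053 + 5929 = 637
Dividing both sides by 637: (x + 9)²/49 + (y + 11)²/13 = 1
Ellipse, center (-9, -11), major axis horizontal; a² = 49, b² = 13.
Latus rectum length = 2b²/a = 2·13/7 = 26/7.

26/7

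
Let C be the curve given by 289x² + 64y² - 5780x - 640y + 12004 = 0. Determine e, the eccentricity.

Rearranging, 289(x² - 20x) + 64(y² - 10y) = -12004.
Complete the square: 289(x - 10)² + 64(y - 5)² = -12004 + 28900 + 1600 = 18496
Dividing both sides by 18496: (x - 10)²/64 + (y - 5)²/289 = 1
Ellipse, center (10, 5), major axis vertical; a² = 289, b² = 64.
c² = a² - b² = 225, so c = 15.
e = c/a = 15/17.

e = 15/17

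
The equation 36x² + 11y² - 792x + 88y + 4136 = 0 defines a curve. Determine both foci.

36(x² - 22x) + 11(y² + 8y) = -4136
Completing the square gives 36(x - 11)² + 11(y + 4)² = -4136 + 4356 + 176 = 396.
Dividing both sides by 396: (x - 11)²/11 + (y + 4)²/36 = 1
Ellipse, center (11, -4), major axis vertical; a² = 36, b² = 11.
c² = a² - b² = 36 - 11 = 25, so c = 5.
Foci lie on the vertical axis through the center: (h, k ± c).

(11, -9) and (11, 1)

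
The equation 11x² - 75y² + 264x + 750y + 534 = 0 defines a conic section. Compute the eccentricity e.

e = √946/11

Group: 11(x² + 24x) -75(y² - 10y) = -534
Completing the square gives 11(x + 12)² -75(y - 5)² = -534 + 1584 - 1875 = -825.
Divide through by -825 to get (y - 5)²/11 - (x + 12)²/75 = 1.
Hyperbola, center (-12, 5), transverse axis vertical; a² = 11, b² = 75.
c² = a² + b² = 86, so c = √86.
e = c/a = √86/√11 = √946/11.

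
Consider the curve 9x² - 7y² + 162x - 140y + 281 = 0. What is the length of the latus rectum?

Collect terms: 9(x² + 18x) -7(y² + 20y) = -281
9(x + 9)² -7(y + 10)² = -281 + 729 - 700 = -252
Divide through by -252 to get (y + 10)²/36 - (x + 9)²/28 = 1.
Hyperbola, center (-9, -10), transverse axis vertical; a² = 36, b² = 28.
Latus rectum length = 2b²/a = 2·28/6 = 28/3.

28/3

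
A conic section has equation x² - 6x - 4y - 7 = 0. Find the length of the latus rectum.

Only x is squared. Complete the square in x: (x - 3)² = 4(y + 4).
Vertex (3, -4); 4p = 4 so p = 1. Opens up.
Latus rectum length = |4p| = 4.

4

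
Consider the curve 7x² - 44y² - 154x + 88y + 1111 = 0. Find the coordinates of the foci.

(11, 1 - √51) and (11, 1 + √51)

Group: 7(x² - 22x) -44(y² - 2y) = -1111
Complete the square: 7(x - 11)² -44(y - 1)² = -1111 + 847 - 44 = -308
Dividing both sides by -308: (y - 1)²/7 - (x - 11)²/44 = 1
Hyperbola, center (11, 1), transverse axis vertical; a² = 7, b² = 44.
c² = a² + b² = 7 + 44 = 51, so c = √51.
Foci lie on the vertical axis through the center: (h, k ± c).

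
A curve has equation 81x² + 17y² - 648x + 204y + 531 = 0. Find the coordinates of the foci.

Group: 81(x² - 8x) + 17(y² + 12y) = -531
81(x - 4)² + 17(y + 6)² = -531 + 1296 + 612 = 1377
Divide through by 1377 to get (x - 4)²/17 + (y + 6)²/81 = 1.
Ellipse, center (4, -6), major axis vertical; a² = 81, b² = 17.
c² = a² - b² = 81 - 17 = 64, so c = 8.
Foci lie on the vertical axis through the center: (h, k ± c).

(4, -14) and (4, 2)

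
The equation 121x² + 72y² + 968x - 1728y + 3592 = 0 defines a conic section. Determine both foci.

(-4, 5) and (-4, 19)

121(x² + 8x) + 72(y² - 24y) = -3592
Completing the square gives 121(x + 4)² + 72(y - 12)² = -3592 + 1936 + 10368 = 8712.
Dividing both sides by 8712: (x + 4)²/72 + (y - 12)²/121 = 1
Ellipse, center (-4, 12), major axis vertical; a² = 121, b² = 72.
c² = a² - b² = 121 - 72 = 49, so c = 7.
Foci lie on the vertical axis through the center: (h, k ± c).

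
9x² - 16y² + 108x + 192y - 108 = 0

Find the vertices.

Group the x- and y-terms: 9(x² + 12x) -16(y² - 12y) = 108
Complete the square in x and y: 9(x + 6)² -16(y - 6)² = 108 + 324 - 576 = -144
Divide by -144: (y - 6)²/9 - (x + 6)²/16 = 1
Hyperbola, center (-6, 6), transverse axis vertical; a² = 9, b² = 16.
a = 3. Vertices at (h, k ± a).

(-6, 3) and (-6, 9)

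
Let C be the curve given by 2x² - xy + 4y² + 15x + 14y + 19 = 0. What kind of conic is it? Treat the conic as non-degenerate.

A = 2, B = -1, C = 4.
Discriminant B² − 4AC = (-1)² − 4·2·4 = -31.
B² − 4AC < 0 ⇒ ellipse.

ellipse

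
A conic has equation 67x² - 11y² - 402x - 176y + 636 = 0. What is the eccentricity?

Rearranging, 67(x² - 6x) -11(y² + 16y) = -636.
Complete the square in x and y: 67(x - 3)² -11(y + 8)² = -636 + 603 - 704 = -737
Divide through by -737 to get (y + 8)²/67 - (x - 3)²/11 = 1.
Hyperbola, center (3, -8), transverse axis vertical; a² = 67, b² = 11.
c² = a² + b² = 78, so c = √78.
e = c/a = √78/√67 = √5226/67.

e = √5226/67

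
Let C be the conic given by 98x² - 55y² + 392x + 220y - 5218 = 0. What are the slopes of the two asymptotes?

Collect terms: 98(x² + 4x) -55(y² - 4y) = 5218
Complete the square in x and y: 98(x + 2)² -55(y - 2)² = 5218 + 392 - 220 = 5390
Divide through by 5390 to get (x + 2)²/55 - (y - 2)²/98 = 1.
Hyperbola, center (-2, 2), transverse axis horizontal; a² = 55, b² = 98.
For a horizontal hyperbola the asymptotes have slope ±b/a.
Here that is ±7√2/√55 = ±7√110/55.

7√110/55 and -7√110/55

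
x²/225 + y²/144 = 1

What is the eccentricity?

Center (0, 0). The larger denominator 225 sits under the x-term, so the major axis is horizontal; a² = 225, b² = 144.
c² = a² - b² = 81, so c = 9.
e = c/a = 9/15 = 3/5.

e = 3/5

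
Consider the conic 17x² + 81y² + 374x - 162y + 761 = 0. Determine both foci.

(-19, 1) and (-3, 1)

Group: 17(x² + 22x) + 81(y² - 2y) = -761
Complete the square in x and y: 17(x + 11)² + 81(y - 1)² = -761 + 2057 + 81 = 1377
Divide through by 1377 to get (x + 11)²/81 + (y - 1)²/17 = 1.
Ellipse, center (-11, 1), major axis horizontal; a² = 81, b² = 17.
c² = a² - b² = 81 - 17 = 64, so c = 8.
Foci lie on the horizontal axis through the center: (h ± c, k).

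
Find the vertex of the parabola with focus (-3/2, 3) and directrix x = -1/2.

(-1, 3)

The vertex is the midpoint between the focus and the directrix along the axis of symmetry.
Axis is horizontal (directrix is vertical). Vertex x-coordinate = (-3/2 + (-1/2))/2 = -1; y-coordinate = 3.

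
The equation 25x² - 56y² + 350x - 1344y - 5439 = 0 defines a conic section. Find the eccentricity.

e = 9/5

Group the x- and y-terms: 25(x² + 14x) -56(y² + 24y) = 5439
Complete the square in x and y: 25(x + 7)² -56(y + 12)² = 5439 + 1225 - 8064 = -1400
Divide through by -1400 to get (y + 12)²/25 - (x + 7)²/56 = 1.
Hyperbola, center (-7, -12), transverse axis vertical; a² = 25, b² = 56.
c² = a² + b² = 81, so c = 9.
e = c/a = 9/5.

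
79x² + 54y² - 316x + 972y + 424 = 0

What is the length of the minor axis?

6√6

79(x² - 4x) + 54(y² + 18y) = -424
Complete the square in x and y: 79(x - 2)² + 54(y + 9)² = -424 + 316 + 4374 = 4266
Divide through by 4266 to get (x - 2)²/54 + (y + 9)²/79 = 1.
Ellipse, center (2, -9), major axis vertical; a² = 79, b² = 54.
b² = 54 so b = 3√6; the minor axis has length 2b = 6√6.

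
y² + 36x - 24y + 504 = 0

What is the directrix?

x = -1

Only y is squared. Complete the square in y: (y - 12)² = -36(x + 10).
Vertex (-10, 12); 4p = -36 so p = -9. Opens left.
Directrix is the vertical line x = h − p = -10 − (-9) = -1.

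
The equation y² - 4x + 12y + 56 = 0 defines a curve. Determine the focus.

Only y is squared. Complete the square in y: (y + 6)² = 4(x - 5).
Vertex (5, -6); 4p = 4 so p = 1. Opens right.
Focus is p units from the vertex along the axis: (h + p, k).

(6, -6)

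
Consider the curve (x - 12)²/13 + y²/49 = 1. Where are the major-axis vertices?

(12, -7) and (12, 7)

Center (12, 0). The larger denominator 49 sits under the y-term, so the major axis is vertical; a² = 49, b² = 13.
a = 7. Vertices at (h, k ± a).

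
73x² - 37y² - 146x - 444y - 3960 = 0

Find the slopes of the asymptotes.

Rearranging, 73(x² - 2x) -37(y² + 12y) = 3960.
Complete the square in x and y: 73(x - 1)² -37(y + 6)² = 3960 + 73 - 1332 = 2701
Divide through by 2701 to get (x - 1)²/37 - (y + 6)²/73 = 1.
Hyperbola, center (1, -6), transverse axis horizontal; a² = 37, b² = 73.
For a horizontal hyperbola the asymptotes have slope ±b/a.
Here that is ±√73/√37 = ±√2701/37.

√2701/37 and -√2701/37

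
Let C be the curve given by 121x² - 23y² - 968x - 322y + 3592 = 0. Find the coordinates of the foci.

(4, -19) and (4, 5)

Collect terms: 121(x² - 8x) -23(y² + 14y) = -3592
Complete the square: 121(x - 4)² -23(y + 7)² = -3592 + 1936 - 1127 = -2783
Dividing both sides by -2783: (y + 7)²/121 - (x - 4)²/23 = 1
Hyperbola, center (4, -7), transverse axis vertical; a² = 121, b² = 23.
c² = a² + b² = 121 + 23 = 144, so c = 12.
Foci lie on the vertical axis through the center: (h, k ± c).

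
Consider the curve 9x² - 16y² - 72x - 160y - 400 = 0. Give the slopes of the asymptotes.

9(x² - 8x) -16(y² + 10y) = 400
Complete the square in x and y: 9(x - 4)² -16(y + 5)² = 400 + 144 - 400 = 144
Divide by 144: (x - 4)²/16 - (y + 5)²/9 = 1
Hyperbola, center (4, -5), transverse axis horizontal; a² = 16, b² = 9.
For a horizontal hyperbola the asymptotes have slope ±b/a.
Here that is ±3/4.

3/4 and -3/4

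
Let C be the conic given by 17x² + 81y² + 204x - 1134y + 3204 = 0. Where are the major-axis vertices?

(-15, 7) and (3, 7)

Group the x- and y-terms: 17(x² + 12x) + 81(y² - 14y) = -3204
17(x + 6)² + 81(y - 7)² = -3204 + 612 + 3969 = 1377
Divide through by 1377 to get (x + 6)²/81 + (y - 7)²/17 = 1.
Ellipse, center (-6, 7), major axis horizontal; a² = 81, b² = 17.
a = 9. Vertices at (h ± a, k).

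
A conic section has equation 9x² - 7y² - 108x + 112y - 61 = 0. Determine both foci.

Group the x- and y-terms: 9(x² - 12x) -7(y² - 16y) = 61
Complete the square in x and y: 9(x - 6)² -7(y - 8)² = 61 + 324 - 448 = -63
Divide by -63: (y - 8)²/9 - (x - 6)²/7 = 1
Hyperbola, center (6, 8), transverse axis vertical; a² = 9, b² = 7.
c² = a² + b² = 9 + 7 = 16, so c = 4.
Foci lie on the vertical axis through the center: (h, k ± c).

(6, 4) and (6, 12)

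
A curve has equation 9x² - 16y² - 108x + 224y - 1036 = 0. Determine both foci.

Rearranging, 9(x² - 12x) -16(y² - 14y) = 1036.
Complete the square in x and y: 9(x - 6)² -16(y - 7)² = 1036 + 324 - 784 = 576
Dividing both sides by 576: (x - 6)²/64 - (y - 7)²/36 = 1
Hyperbola, center (6, 7), transverse axis horizontal; a² = 64, b² = 36.
c² = a² + b² = 64 + 36 = 100, so c = 10.
Foci lie on the horizontal axis through the center: (h ± c, k).

(-4, 7) and (16, 7)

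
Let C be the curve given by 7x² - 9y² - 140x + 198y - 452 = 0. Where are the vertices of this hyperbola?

(7, 11) and (13, 11)

Group the x- and y-terms: 7(x² - 20x) -9(y² - 22y) = 452
Completing the square gives 7(x - 10)² -9(y - 11)² = 452 + 700 - 1089 = 63.
Divide by 63: (x - 10)²/9 - (y - 11)²/7 = 1
Hyperbola, center (10, 11), transverse axis horizontal; a² = 9, b² = 7.
a = 3. Vertices at (h ± a, k).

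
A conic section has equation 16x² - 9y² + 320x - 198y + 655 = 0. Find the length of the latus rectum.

Collect terms: 16(x² + 20x) -9(y² + 22y) = -655
16(x + 10)² -9(y + 11)² = -655 + 1600 - 1089 = -144
Divide through by -144 to get (y + 11)²/16 - (x + 10)²/9 = 1.
Hyperbola, center (-10, -11), transverse axis vertical; a² = 16, b² = 9.
Latus rectum length = 2b²/a = 2·9/4 = 9/2.

9/2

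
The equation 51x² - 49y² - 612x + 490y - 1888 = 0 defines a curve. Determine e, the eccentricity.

51(x² - 12x) -49(y² - 10y) = 1888
Complete the square: 51(x - 6)² -49(y - 5)² = 1888 + 1836 - 1225 = 2499
Divide by 2499: (x - 6)²/49 - (y - 5)²/51 = 1
Hyperbola, center (6, 5), transverse axis horizontal; a² = 49, b² = 51.
c² = a² + b² = 100, so c = 10.
e = c/a = 10/7.

e = 10/7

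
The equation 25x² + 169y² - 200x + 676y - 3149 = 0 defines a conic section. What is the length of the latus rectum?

50/13

Collect terms: 25(x² - 8x) + 169(y² + 4y) = 3149
25(x - 4)² + 169(y + 2)² = 3149 + 400 + 676 = 4225
Dividing both sides by 4225: (x - 4)²/169 + (y + 2)²/25 = 1
Ellipse, center (4, -2), major axis horizontal; a² = 169, b² = 25.
Latus rectum length = 2b²/a = 2·25/13 = 50/13.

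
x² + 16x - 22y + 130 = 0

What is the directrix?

Only x is squared. Complete the square in x: (x + 8)² = 22(y - 3).
Vertex (-8, 3); 4p = 22 so p = 11/2. Opens up.
Directrix is the horizontal line y = k − p = 3 − (11/2) = -5/2.

y = -5/2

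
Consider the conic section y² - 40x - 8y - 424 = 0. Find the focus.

(-1, 4)

Only y is squared. Complete the square in y: (y - 4)² = 40(x + 11).
Vertex (-11, 4); 4p = 40 so p = 10. Opens right.
Focus is p units from the vertex along the axis: (h + p, k).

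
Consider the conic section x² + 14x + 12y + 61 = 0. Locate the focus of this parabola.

Only x is squared. Complete the square in x: (x + 7)² = -12(y + 1).
Vertex (-7, -1); 4p = -12 so p = -3. Opens down.
Focus is p units from the vertex along the axis: (h, k + p).

(-7, -4)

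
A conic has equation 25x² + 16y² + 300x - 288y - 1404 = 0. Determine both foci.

Collect terms: 25(x² + 12x) + 16(y² - 18y) = 1404
Completing the square gives 25(x + 6)² + 16(y - 9)² = 1404 + 900 + 1296 = 3600.
Dividing both sides by 3600: (x + 6)²/144 + (y - 9)²/225 = 1
Ellipse, center (-6, 9), major axis vertical; a² = 225, b² = 144.
c² = a² - b² = 225 - 144 = 81, so c = 9.
Foci lie on the vertical axis through the center: (h, k ± c).

(-6, 0) and (-6, 18)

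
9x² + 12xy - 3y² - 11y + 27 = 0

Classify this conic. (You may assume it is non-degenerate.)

hyperbola

A = 9, B = 12, C = -3.
Discriminant B² − 4AC = 12² − 4·9·(-3) = 252.
B² − 4AC > 0 ⇒ hyperbola.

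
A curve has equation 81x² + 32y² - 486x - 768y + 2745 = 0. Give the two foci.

(3, 5) and (3, 19)

Group: 81(x² - 6x) + 32(y² - 24y) = -2745
Complete the square: 81(x - 3)² + 32(y - 12)² = -2745 + 729 + 4608 = 2592
Dividing both sides by 2592: (x - 3)²/32 + (y - 12)²/81 = 1
Ellipse, center (3, 12), major axis vertical; a² = 81, b² = 32.
c² = a² - b² = 81 - 32 = 49, so c = 7.
Foci lie on the vertical axis through the center: (h, k ± c).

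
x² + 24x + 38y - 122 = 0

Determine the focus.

Only x is squared. Complete the square in x: (x + 12)² = -38(y - 7).
Vertex (-12, 7); 4p = -38 so p = -19/2. Opens down.
Focus is p units from the vertex along the axis: (h, k + p).

(-12, -5/2)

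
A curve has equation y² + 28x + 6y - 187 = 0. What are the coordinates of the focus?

Only y is squared. Complete the square in y: (y + 3)² = -28(x - 7).
Vertex (7, -3); 4p = -28 so p = -7. Opens left.
Focus is p units from the vertex along the axis: (h + p, k).

(0, -3)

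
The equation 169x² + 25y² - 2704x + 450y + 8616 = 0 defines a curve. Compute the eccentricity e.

Rearranging, 169(x² - 16x) + 25(y² + 18y) = -8616.
Complete the square in x and y: 169(x - 8)² + 25(y + 9)² = -8616 + 10816 + 2025 = 4225
Dividing both sides by 4225: (x - 8)²/25 + (y + 9)²/169 = 1
Ellipse, center (8, -9), major axis vertical; a² = 169, b² = 25.
c² = a² - b² = 144, so c = 12.
e = c/a = 12/13.

e = 12/13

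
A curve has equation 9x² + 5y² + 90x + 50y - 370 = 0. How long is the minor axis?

9(x² + 10x) + 5(y² + 10y) = 370
Completing the square gives 9(x + 5)² + 5(y + 5)² = 370 + 225 + 125 = 720.
Divide by 720: (x + 5)²/80 + (y + 5)²/144 = 1
Ellipse, center (-5, -5), major axis vertical; a² = 144, b² = 80.
b² = 80 so b = 4√5; the minor axis has length 2b = 8√5.

8√5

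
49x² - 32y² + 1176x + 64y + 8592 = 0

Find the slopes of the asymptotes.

7√2/8 and -7√2/8

Group: 49(x² + 24x) -32(y² - 2y) = -8592
Complete the square: 49(x + 12)² -32(y - 1)² = -8592 + 7056 - 32 = -1568
Divide by -1568: (y - 1)²/49 - (x + 12)²/32 = 1
Hyperbola, center (-12, 1), transverse axis vertical; a² = 49, b² = 32.
For a vertical hyperbola the asymptotes have slope ±a/b.
Here that is ±7/4√2 = ±7√2/8.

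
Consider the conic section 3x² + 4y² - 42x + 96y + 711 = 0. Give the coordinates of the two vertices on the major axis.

(5, -12) and (9, -12)

Group the x- and y-terms: 3(x² - 14x) + 4(y² + 24y) = -711
3(x - 7)² + 4(y + 12)² = -711 + 147 + 576 = 12
Divide through by 12 to get (x - 7)²/4 + (y + 12)²/3 = 1.
Ellipse, center (7, -12), major axis horizontal; a² = 4, b² = 3.
a = 2. Vertices at (h ± a, k).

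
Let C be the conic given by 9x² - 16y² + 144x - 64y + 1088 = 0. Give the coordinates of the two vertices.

(-8, -8) and (-8, 4)

Rearranging, 9(x² + 16x) -16(y² + 4y) = -1088.
Complete the square in x and y: 9(x + 8)² -16(y + 2)² = -1088 + 576 - 64 = -576
Divide through by -576 to get (y + 2)²/36 - (x + 8)²/64 = 1.
Hyperbola, center (-8, -2), transverse axis vertical; a² = 36, b² = 64.
a = 6. Vertices at (h, k ± a).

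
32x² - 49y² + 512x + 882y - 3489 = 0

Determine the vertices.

(-15, 9) and (-1, 9)

Rearranging, 32(x² + 16x) -49(y² - 18y) = 3489.
32(x + 8)² -49(y - 9)² = 3489 + 2048 - 3969 = 1568
Dividing both sides by 1568: (x + 8)²/49 - (y - 9)²/32 = 1
Hyperbola, center (-8, 9), transverse axis horizontal; a² = 49, b² = 32.
a = 7. Vertices at (h ± a, k).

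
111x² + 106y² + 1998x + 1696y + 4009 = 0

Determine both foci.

111(x² + 18x) + 106(y² + 16y) = -4009
Complete the square: 111(x + 9)² + 106(y + 8)² = -4009 + 8991 + 6784 = 11766
Divide through by 11766 to get (x + 9)²/106 + (y + 8)²/111 = 1.
Ellipse, center (-9, -8), major axis vertical; a² = 111, b² = 106.
c² = a² - b² = 111 - 106 = 5, so c = √5.
Foci lie on the vertical axis through the center: (h, k ± c).

(-9, -8 - √5) and (-9, -8 + √5)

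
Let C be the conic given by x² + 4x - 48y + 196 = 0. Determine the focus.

Only x is squared. Complete the square in x: (x + 2)² = 48(y - 4).
Vertex (-2, 4); 4p = 48 so p = 12. Opens up.
Focus is p units from the vertex along the axis: (h, k + p).

(-2, 16)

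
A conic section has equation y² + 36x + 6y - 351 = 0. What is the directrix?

Only y is squared. Complete the square in y: (y + 3)² = -36(x - 10).
Vertex (10, -3); 4p = -36 so p = -9. Opens left.
Directrix is the vertical line x = h − p = 10 − (-9) = 19.

x = 19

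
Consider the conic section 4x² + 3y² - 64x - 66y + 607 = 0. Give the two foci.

(8, 10) and (8, 12)

4(x² - 16x) + 3(y² - 22y) = -607
Complete the square: 4(x - 8)² + 3(y - 11)² = -607 + 256 + 363 = 12
Divide through by 12 to get (x - 8)²/3 + (y - 11)²/4 = 1.
Ellipse, center (8, 11), major axis vertical; a² = 4, b² = 3.
c² = a² - b² = 4 - 3 = 1, so c = 1.
Foci lie on the vertical axis through the center: (h, k ± c).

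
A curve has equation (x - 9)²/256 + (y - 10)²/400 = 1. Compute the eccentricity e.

e = 3/5

Center (9, 10). The larger denominator 400 sits under the y-term, so the major axis is vertical; a² = 400, b² = 256.
c² = a² - b² = 144, so c = 12.
e = c/a = 12/20 = 3/5.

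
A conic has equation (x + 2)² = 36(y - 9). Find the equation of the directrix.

y = 0

Vertex (-2, 9); 4p = 36 so p = 9. Opens up.
Directrix is the horizontal line y = k − p = 9 − (9) = 0.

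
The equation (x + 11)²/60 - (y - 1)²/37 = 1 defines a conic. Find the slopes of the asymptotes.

√555/30 and -√555/30

Center (-11, 1). The positive term is the x-term, so the transverse axis is horizontal; a² = 60, b² = 37.
For a horizontal hyperbola the asymptotes have slope ±b/a.
Here that is ±√37/2√15 = ±√555/30.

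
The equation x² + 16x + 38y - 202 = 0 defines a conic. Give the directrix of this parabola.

Only x is squared. Complete the square in x: (x + 8)² = -38(y - 7).
Vertex (-8, 7); 4p = -38 so p = -19/2. Opens down.
Directrix is the horizontal line y = k − p = 7 − (-19/2) = 33/2.

y = 33/2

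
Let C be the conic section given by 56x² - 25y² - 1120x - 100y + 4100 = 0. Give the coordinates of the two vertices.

(5, -2) and (15, -2)

Collect terms: 56(x² - 20x) -25(y² + 4y) = -4100
56(x - 10)² -25(y + 2)² = -4100 + 5600 - 100 = 1400
Divide by 1400: (x - 10)²/25 - (y + 2)²/56 = 1
Hyperbola, center (10, -2), transverse axis horizontal; a² = 25, b² = 56.
a = 5. Vertices at (h ± a, k).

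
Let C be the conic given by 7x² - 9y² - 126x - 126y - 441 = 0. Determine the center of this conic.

Group the x- and y-terms: 7(x² - 18x) -9(y² + 14y) = 441
7(x - 9)² -9(y + 7)² = 441 + 567 - 441 = 567
Divide by 567: (x - 9)²/81 - (y + 7)²/63 = 1
Hyperbola with center (9, -7).

(9, -7)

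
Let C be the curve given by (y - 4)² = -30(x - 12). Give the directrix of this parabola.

x = 39/2

Vertex (12, 4); 4p = -30 so p = -15/2. Opens left.
Directrix is the vertical line x = h − p = 12 − (-15/2) = 39/2.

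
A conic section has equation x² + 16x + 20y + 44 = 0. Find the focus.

(-8, -4)

Only x is squared. Complete the square in x: (x + 8)² = -20(y - 1).
Vertex (-8, 1); 4p = -20 so p = -5. Opens down.
Focus is p units from the vertex along the axis: (h, k + p).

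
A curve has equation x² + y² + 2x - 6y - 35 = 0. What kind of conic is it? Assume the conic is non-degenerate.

circle

No xy term. Coefficients of x² and y² are A = 1, C = 1.
A = C (same sign) ⇒ circle.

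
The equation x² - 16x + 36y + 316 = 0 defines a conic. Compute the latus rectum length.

Only x is squared. Complete the square in x: (x - 8)² = -36(y + 7).
Vertex (8, -7); 4p = -36 so p = -9. Opens down.
Latus rectum length = |4p| = 36.

36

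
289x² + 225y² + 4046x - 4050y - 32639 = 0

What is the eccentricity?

e = 8/17

Collect terms: 289(x² + 14x) + 225(y² - 18y) = 32639
Completing the square gives 289(x + 7)² + 225(y - 9)² = 32639 + 14161 + 18225 = 65025.
Divide by 65025: (x + 7)²/225 + (y - 9)²/289 = 1
Ellipse, center (-7, 9), major axis vertical; a² = 289, b² = 225.
c² = a² - b² = 64, so c = 8.
e = c/a = 8/17.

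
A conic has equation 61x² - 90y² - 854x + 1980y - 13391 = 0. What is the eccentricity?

e = √1510/30

Group the x- and y-terms: 61(x² - 14x) -90(y² - 22y) = 13391
Completing the square gives 61(x - 7)² -90(y - 11)² = 13391 + 2989 - 10890 = 5490.
Divide through by 5490 to get (x - 7)²/90 - (y - 11)²/61 = 1.
Hyperbola, center (7, 11), transverse axis horizontal; a² = 90, b² = 61.
c² = a² + b² = 151, so c = √151.
e = c/a = √151/3√10 = √1510/30.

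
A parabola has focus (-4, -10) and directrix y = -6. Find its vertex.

(-4, -8)

The vertex is the midpoint between the focus and the directrix along the axis of symmetry.
Axis is vertical (directrix is horizontal). Vertex y-coordinate = (-10 + (-6))/2 = -8; x-coordinate = -4.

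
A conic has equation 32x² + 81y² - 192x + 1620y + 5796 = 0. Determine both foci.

Rearranging, 32(x² - 6x) + 81(y² + 20y) = -5796.
Complete the square: 32(x - 3)² + 81(y + 10)² = -5796 + 288 + 8100 = 2592
Divide by 2592: (x - 3)²/81 + (y + 10)²/32 = 1
Ellipse, center (3, -10), major axis horizontal; a² = 81, b² = 32.
c² = a² - b² = 81 - 32 = 49, so c = 7.
Foci lie on the horizontal axis through the center: (h ± c, k).

(-4, -10) and (10, -10)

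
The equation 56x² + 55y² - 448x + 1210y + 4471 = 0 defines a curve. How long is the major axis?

Group: 56(x² - 8x) + 55(y² + 22y) = -4471
Completing the square gives 56(x - 4)² + 55(y + 11)² = -4471 + 896 + 6655 = 3080.
Divide by 3080: (x - 4)²/55 + (y + 11)²/56 = 1
Ellipse, center (4, -11), major axis vertical; a² = 56, b² = 55.
a² = 56 so a = 2√14; the major axis has length 2a = 4√14.

4√14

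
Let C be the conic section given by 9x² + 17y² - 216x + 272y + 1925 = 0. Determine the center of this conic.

Group: 9(x² - 24x) + 17(y² + 16y) = -1925
Complete the square in x and y: 9(x - 12)² + 17(y + 8)² = -1925 + 1296 + 1088 = 459
Dividing both sides by 459: (x - 12)²/51 + (y + 8)²/27 = 1
Ellipse with center (12, -8).

(12, -8)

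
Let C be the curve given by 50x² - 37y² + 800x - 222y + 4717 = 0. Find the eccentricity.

e = √174/10

Group: 50(x² + 16x) -37(y² + 6y) = -4717
50(x + 8)² -37(y + 3)² = -4717 + 3200 - 333 = -1850
Divide by -1850: (y + 3)²/50 - (x + 8)²/37 = 1
Hyperbola, center (-8, -3), transverse axis vertical; a² = 50, b² = 37.
c² = a² + b² = 87, so c = √87.
e = c/a = √87/5√2 = √174/10.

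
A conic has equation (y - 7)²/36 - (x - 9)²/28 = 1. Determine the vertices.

(9, 1) and (9, 13)

Center (9, 7). The positive term is the y-term, so the transverse axis is vertical; a² = 36, b² = 28.
a = 6. Vertices at (h, k ± a).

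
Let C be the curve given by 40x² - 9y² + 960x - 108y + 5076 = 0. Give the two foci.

40(x² + 24x) -9(y² + 12y) = -5076
Completing the square gives 40(x + 12)² -9(y + 6)² = -5076 + 5760 - 324 = 360.
Dividing both sides by 360: (x + 12)²/9 - (y + 6)²/40 = 1
Hyperbola, center (-12, -6), transverse axis horizontal; a² = 9, b² = 40.
c² = a² + b² = 9 + 40 = 49, so c = 7.
Foci lie on the horizontal axis through the center: (h ± c, k).

(-19, -6) and (-5, -6)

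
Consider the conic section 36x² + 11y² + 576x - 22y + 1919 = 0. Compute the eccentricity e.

e = 5/6

Group: 36(x² + 16x) + 11(y² - 2y) = -1919
36(x + 8)² + 11(y - 1)² = -1919 + 2304 + 11 = 396
Divide through by 396 to get (x + 8)²/11 + (y - 1)²/36 = 1.
Ellipse, center (-8, 1), major axis vertical; a² = 36, b² = 11.
c² = a² - b² = 25, so c = 5.
e = c/a = 5/6.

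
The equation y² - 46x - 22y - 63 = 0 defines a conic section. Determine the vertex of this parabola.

Only y is squared. Complete the square in y: (y - 11)² = 46(x + 4).
Vertex (-4, 11); 4p = 46 so p = 23/2. Opens right.

(-4, 11)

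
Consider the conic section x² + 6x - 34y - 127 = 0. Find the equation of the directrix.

y = -25/2

Only x is squared. Complete the square in x: (x + 3)² = 34(y + 4).
Vertex (-3, -4); 4p = 34 so p = 17/2. Opens up.
Directrix is the horizontal line y = k − p = -4 − (17/2) = -25/2.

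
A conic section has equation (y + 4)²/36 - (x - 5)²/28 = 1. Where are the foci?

(5, -12) and (5, 4)

Center (5, -4). The positive term is the y-term, so the transverse axis is vertical; a² = 36, b² = 28.
c² = a² + b² = 36 + 28 = 64, so c = 8.
Foci lie on the vertical axis through the center: (h, k ± c).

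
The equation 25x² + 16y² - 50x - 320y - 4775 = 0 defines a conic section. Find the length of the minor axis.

32

Group the x- and y-terms: 25(x² - 2x) + 16(y² - 20y) = 4775
25(x - 1)² + 16(y - 10)² = 4775 + 25 + 1600 = 6400
Divide through by 6400 to get (x - 1)²/256 + (y - 10)²/400 = 1.
Ellipse, center (1, 10), major axis vertical; a² = 400, b² = 256.
b² = 256 so b = 16; the minor axis has length 2b = 32.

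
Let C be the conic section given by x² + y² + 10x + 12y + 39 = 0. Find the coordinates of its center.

(-5, -6)

Group the x- and y-terms: (x² + 10x) + (y² + 12y) = -39
Completing the square gives (x + 5)² + (y + 6)² = -39 + 25 + 36 = 22.
So (x + 5)² + (y + 6)² = 22.
Circle centered at (-5, -6) with r² = 22.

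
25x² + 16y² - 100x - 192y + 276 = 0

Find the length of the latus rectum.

32/5

Collect terms: 25(x² - 4x) + 16(y² - 12y) = -276
Completing the square gives 25(x - 2)² + 16(y - 6)² = -276 + 100 + 576 = 400.
Divide through by 400 to get (x - 2)²/16 + (y - 6)²/25 = 1.
Ellipse, center (2, 6), major axis vertical; a² = 25, b² = 16.
Latus rectum length = 2b²/a = 2·16/5 = 32/5.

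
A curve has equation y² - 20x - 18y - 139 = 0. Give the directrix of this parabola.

Only y is squared. Complete the square in y: (y - 9)² = 20(x + 11).
Vertex (-11, 9); 4p = 20 so p = 5. Opens right.
Directrix is the vertical line x = h − p = -11 − (5) = -16.

x = -16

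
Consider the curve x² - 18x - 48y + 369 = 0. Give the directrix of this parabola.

y = -6

Only x is squared. Complete the square in x: (x - 9)² = 48(y - 6).
Vertex (9, 6); 4p = 48 so p = 12. Opens up.
Directrix is the horizontal line y = k − p = 6 − (12) = -6.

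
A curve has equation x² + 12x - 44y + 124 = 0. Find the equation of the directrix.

Only x is squared. Complete the square in x: (x + 6)² = 44(y - 2).
Vertex (-6, 2); 4p = 44 so p = 11. Opens up.
Directrix is the horizontal line y = k − p = 2 − (11) = -9.

y = -9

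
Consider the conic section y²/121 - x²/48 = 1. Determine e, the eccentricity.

e = 13/11

Center (0, 0). The positive term is the y-term, so the transverse axis is vertical; a² = 121, b² = 48.
c² = a² + b² = 169, so c = 13.
e = c/a = 13/11.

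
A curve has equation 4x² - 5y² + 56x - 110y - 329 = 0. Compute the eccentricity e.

e = 3/2

Group: 4(x² + 14x) -5(y² + 22y) = 329
Complete the square: 4(x + 7)² -5(y + 11)² = 329 + 196 - 605 = -80
Divide by -80: (y + 11)²/16 - (x + 7)²/20 = 1
Hyperbola, center (-7, -11), transverse axis vertical; a² = 16, b² = 20.
c² = a² + b² = 36, so c = 6.
e = c/a = 6/4 = 3/2.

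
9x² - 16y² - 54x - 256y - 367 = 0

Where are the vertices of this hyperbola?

(3, -14) and (3, -2)

Group the x- and y-terms: 9(x² - 6x) -16(y² + 16y) = 367
9(x - 3)² -16(y + 8)² = 367 + 81 - 1024 = -576
Dividing both sides by -576: (y + 8)²/36 - (x - 3)²/64 = 1
Hyperbola, center (3, -8), transverse axis vertical; a² = 36, b² = 64.
a = 6. Vertices at (h, k ± a).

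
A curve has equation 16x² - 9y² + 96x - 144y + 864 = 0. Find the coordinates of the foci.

Collect terms: 16(x² + 6x) -9(y² + 16y) = -864
Complete the square in x and y: 16(x + 3)² -9(y + 8)² = -864 + 144 - 576 = -1296
Divide by -1296: (y + 8)²/144 - (x + 3)²/81 = 1
Hyperbola, center (-3, -8), transverse axis vertical; a² = 144, b² = 81.
c² = a² + b² = 144 + 81 = 225, so c = 15.
Foci lie on the vertical axis through the center: (h, k ± c).

(-3, -23) and (-3, 7)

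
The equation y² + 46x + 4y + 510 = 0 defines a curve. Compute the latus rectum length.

46

Only y is squared. Complete the square in y: (y + 2)² = -46(x + 11).
Vertex (-11, -2); 4p = -46 so p = -23/2. Opens left.
Latus rectum length = |4p| = 46.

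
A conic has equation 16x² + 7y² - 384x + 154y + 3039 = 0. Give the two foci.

(12, -14) and (12, -8)

Group: 16(x² - 24x) + 7(y² + 22y) = -3039
16(x - 12)² + 7(y + 11)² = -3039 + 2304 + 847 = 112
Dividing both sides by 112: (x - 12)²/7 + (y + 11)²/16 = 1
Ellipse, center (12, -11), major axis vertical; a² = 16, b² = 7.
c² = a² - b² = 16 - 7 = 9, so c = 3.
Foci lie on the vertical axis through the center: (h, k ± c).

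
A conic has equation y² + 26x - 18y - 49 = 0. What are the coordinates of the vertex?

(5, 9)

Only y is squared. Complete the square in y: (y - 9)² = -26(x - 5).
Vertex (5, 9); 4p = -26 so p = -13/2. Opens left.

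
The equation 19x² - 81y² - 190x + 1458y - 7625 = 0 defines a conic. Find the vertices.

(-4, 9) and (14, 9)

Rearranging, 19(x² - 10x) -81(y² - 18y) = 7625.
Completing the square gives 19(x - 5)² -81(y - 9)² = 7625 + 475 - 6561 = 1539.
Divide by 1539: (x - 5)²/81 - (y - 9)²/19 = 1
Hyperbola, center (5, 9), transverse axis horizontal; a² = 81, b² = 19.
a = 9. Vertices at (h ± a, k).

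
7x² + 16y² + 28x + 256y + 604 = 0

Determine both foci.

Group the x- and y-terms: 7(x² + 4x) + 16(y² + 16y) = -604
Completing the square gives 7(x + 2)² + 16(y + 8)² = -604 + 28 + 1024 = 448.
Divide by 448: (x + 2)²/64 + (y + 8)²/28 = 1
Ellipse, center (-2, -8), major axis horizontal; a² = 64, b² = 28.
c² = a² - b² = 64 - 28 = 36, so c = 6.
Foci lie on the horizontal axis through the center: (h ± c, k).

(-8, -8) and (4, -8)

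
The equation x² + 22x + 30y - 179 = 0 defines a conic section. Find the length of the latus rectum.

30

Only x is squared. Complete the square in x: (x + 11)² = -30(y - 10).
Vertex (-11, 10); 4p = -30 so p = -15/2. Opens down.
Latus rectum length = |4p| = 30.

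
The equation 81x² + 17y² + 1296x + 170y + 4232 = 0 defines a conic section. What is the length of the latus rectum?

Group: 81(x² + 16x) + 17(y² + 10y) = -4232
Completing the square gives 81(x + 8)² + 17(y + 5)² = -4232 + 5184 + 425 = 1377.
Divide by 1377: (x + 8)²/17 + (y + 5)²/81 = 1
Ellipse, center (-8, -5), major axis vertical; a² = 81, b² = 17.
Latus rectum length = 2b²/a = 2·17/9 = 34/9.

34/9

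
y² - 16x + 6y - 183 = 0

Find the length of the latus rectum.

Only y is squared. Complete the square in y: (y + 3)² = 16(x + 12).
Vertex (-12, -3); 4p = 16 so p = 4. Opens right.
Latus rectum length = |4p| = 16.

16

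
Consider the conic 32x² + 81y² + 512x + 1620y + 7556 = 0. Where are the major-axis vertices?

(-17, -10) and (1, -10)

32(x² + 16x) + 81(y² + 20y) = -7556
Complete the square: 32(x + 8)² + 81(y + 10)² = -7556 + 2048 + 8100 = 2592
Dividing both sides by 2592: (x + 8)²/81 + (y + 10)²/32 = 1
Ellipse, center (-8, -10), major axis horizontal; a² = 81, b² = 32.
a = 9. Vertices at (h ± a, k).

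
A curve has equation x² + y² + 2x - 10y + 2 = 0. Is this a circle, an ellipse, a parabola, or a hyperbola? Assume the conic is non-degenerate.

No xy term. Coefficients of x² and y² are A = 1, C = 1.
A = C (same sign) ⇒ circle.

circle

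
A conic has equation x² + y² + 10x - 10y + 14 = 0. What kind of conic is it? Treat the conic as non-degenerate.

No xy term. Coefficients of x² and y² are A = 1, C = 1.
A = C (same sign) ⇒ circle.

circle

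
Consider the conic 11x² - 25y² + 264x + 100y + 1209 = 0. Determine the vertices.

Rearranging, 11(x² + 24x) -25(y² - 4y) = -1209.
Completing the square gives 11(x + 12)² -25(y - 2)² = -1209 + 1584 - 100 = 275.
Divide through by 275 to get (x + 12)²/25 - (y - 2)²/11 = 1.
Hyperbola, center (-12, 2), transverse axis horizontal; a² = 25, b² = 11.
a = 5. Vertices at (h ± a, k).

(-17, 2) and (-7, 2)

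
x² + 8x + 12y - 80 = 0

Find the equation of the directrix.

Only x is squared. Complete the square in x: (x + 4)² = -12(y - 8).
Vertex (-4, 8); 4p = -12 so p = -3. Opens down.
Directrix is the horizontal line y = k − p = 8 − (-3) = 11.

y = 11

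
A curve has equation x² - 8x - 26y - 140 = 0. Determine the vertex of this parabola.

Only x is squared. Complete the square in x: (x - 4)² = 26(y + 6).
Vertex (4, -6); 4p = 26 so p = 13/2. Opens up.

(4, -6)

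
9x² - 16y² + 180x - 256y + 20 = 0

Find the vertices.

(-10, -11) and (-10, -5)

Rearranging, 9(x² + 20x) -16(y² + 16y) = -20.
Complete the square: 9(x + 10)² -16(y + 8)² = -20 + 900 - 1024 = -144
Divide through by -144 to get (y + 8)²/9 - (x + 10)²/16 = 1.
Hyperbola, center (-10, -8), transverse axis vertical; a² = 9, b² = 16.
a = 3. Vertices at (h, k ± a).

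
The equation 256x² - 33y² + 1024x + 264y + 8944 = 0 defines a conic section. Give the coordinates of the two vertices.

256(x² + 4x) -33(y² - 8y) = -8944
256(x + 2)² -33(y - 4)² = -8944 + 1024 - 528 = -8448
Divide by -8448: (y - 4)²/256 - (x + 2)²/33 = 1
Hyperbola, center (-2, 4), transverse axis vertical; a² = 256, b² = 33.
a = 16. Vertices at (h, k ± a).

(-2, -12) and (-2, 20)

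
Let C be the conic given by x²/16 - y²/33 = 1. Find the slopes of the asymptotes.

√33/4 and -√33/4

Center (0, 0). The positive term is the x-term, so the transverse axis is horizontal; a² = 16, b² = 33.
For a horizontal hyperbola the asymptotes have slope ±b/a.
Here that is ±√33/4.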